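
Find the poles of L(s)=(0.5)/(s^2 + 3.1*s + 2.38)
Set denominator = 0: s^2 + 3.1*s + 2.38 = (s + 1.7)(s + 1.4) = 0 → Poles: -1.4, -1.7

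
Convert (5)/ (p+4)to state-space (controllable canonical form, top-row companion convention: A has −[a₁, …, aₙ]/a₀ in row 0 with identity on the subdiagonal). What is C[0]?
Reachable canonical form: C = numerator coefficients (right-aligned, zero-padded to length n).
num = 5, C = [[5]].
C[0] = 5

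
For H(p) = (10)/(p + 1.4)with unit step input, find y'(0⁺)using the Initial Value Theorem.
IVT: y'(0⁺) = lim_{p→∞} p²·Y(p) = lim_{p→∞} p·H(p).
deg(num) = 0, deg(den) = 1, relative degree = 1, so p·H(p) → (leading num)/(leading den) = 10/1 = 10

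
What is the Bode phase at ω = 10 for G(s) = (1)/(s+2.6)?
Substitute s = j*10: G(j10) = 0.0243537 - 0.093668j.
∠G(j10) = atan2(Im, Re) = atan2(-0.093668, 0.0243537) = -75.43°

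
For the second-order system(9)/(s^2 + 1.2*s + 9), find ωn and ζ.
Standard form: ωn²/(s²+2ζωn·s+ωn²).
const=9=ωn² → ωn=3, s coeff=1.2=2ζωn → ζ=0.2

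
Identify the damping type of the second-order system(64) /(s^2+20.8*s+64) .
Standard form: ωn²/(s²+2ζωn·s+ωn²) gives ωn=8, ζ=1.3.
Overdamped (ζ = 1.3 > 1)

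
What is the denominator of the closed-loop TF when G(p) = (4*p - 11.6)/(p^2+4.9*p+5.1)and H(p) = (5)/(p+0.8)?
Characteristic poly = G_den * H_den + G_num * H_num = (p^3 + 5.7*p^2 + 9.02*p + 4.08) + (20*p - 58) = p^3 + 5.7*p^2 + 29.02*p - 53.92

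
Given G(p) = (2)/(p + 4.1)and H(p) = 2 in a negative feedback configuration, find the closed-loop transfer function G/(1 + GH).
Closed-loop T = G/(1+GH).
Numerator: G_num * H_den = 2.
Denominator: G_den * H_den + G_num * H_num = (p + 4.1) + (4) = p + 8.1.
T(p) = (2)/(p + 8.1)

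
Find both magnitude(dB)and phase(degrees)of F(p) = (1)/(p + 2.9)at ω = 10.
Substitute p = j*10: F(j10) = 0.0267503 - 0.0922424j.
|F| = 20*log₁₀(sqrt(Re²+Im²)) = -20.35 dB.
∠F = atan2(Im, Re) = -73.83°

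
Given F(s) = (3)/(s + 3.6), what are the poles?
Set denominator = 0: s + 3.6 = 0 → Poles: -3.6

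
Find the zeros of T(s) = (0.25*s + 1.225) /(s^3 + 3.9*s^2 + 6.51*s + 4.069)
Set numerator = 0: 0.25*s + 1.225 = 0 → Zeros: -4.9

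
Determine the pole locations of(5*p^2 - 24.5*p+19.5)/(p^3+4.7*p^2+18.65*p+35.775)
Set denominator = 0: p^3 + 4.7*p^2 + 18.65*p + 35.775 = (p + 2.7)(p^2 + 2*p + 13.25) = 0 → Poles: -1 + 3.5j, -1 - 3.5j, -2.7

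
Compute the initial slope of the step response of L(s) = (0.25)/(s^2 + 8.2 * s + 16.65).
IVT: y'(0⁺) = lim_{s→∞} s²·Y(s) = lim_{s→∞} s·L(s).
deg(num) = 0, deg(den) = 2, relative degree = 2 ≥ 2, so s·L(s) → 0. Initial slope = 0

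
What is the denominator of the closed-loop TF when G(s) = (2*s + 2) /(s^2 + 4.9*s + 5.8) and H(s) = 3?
Characteristic poly = G_den * H_den + G_num * H_num = (s^2 + 4.9*s + 5.8) + (6*s + 6) = s^2 + 10.9*s + 11.8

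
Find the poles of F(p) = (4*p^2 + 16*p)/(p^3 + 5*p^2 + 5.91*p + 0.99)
Set denominator = 0: p^3 + 5*p^2 + 5.91*p + 0.99 = (p + 1.5)(p + 3.3)(p + 0.2) = 0 → Poles: -0.2, -1.5, -3.3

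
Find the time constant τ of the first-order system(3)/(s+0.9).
First-order system: τ = -1/pole. Pole = -0.9. τ = -1/(-0.9) = 1.111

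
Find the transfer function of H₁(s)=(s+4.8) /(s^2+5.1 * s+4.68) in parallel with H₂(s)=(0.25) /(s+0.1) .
Parallel: H = H₁ + H₂ = (n₁·d₂ + n₂·d₁)/(d₁·d₂).
n₁·d₂ = s^2 + 4.9*s + 0.48. n₂·d₁ = 0.25*s^2 + 1.275*s + 1.17. Sum = 1.25*s^2 + 6.175*s + 1.65. d₁·d₂ = s^3 + 5.2*s^2 + 5.19*s + 0.468.
H(s) = (1.25*s^2 + 6.175*s + 1.65)/(s^3 + 5.2*s^2 + 5.19*s + 0.468)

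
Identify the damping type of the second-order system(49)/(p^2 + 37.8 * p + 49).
Standard form: ωn²/(p²+2ζωn·p+ωn²) gives ωn=7, ζ=2.7.
Overdamped (ζ = 2.7 > 1)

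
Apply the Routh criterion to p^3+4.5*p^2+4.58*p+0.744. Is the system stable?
Routh array:
p^3: [1, 4.58]; p^2: [4.5, 0.744]; p^1: [4.41467]; p^0: [0.744]
First column: [1, 4.5, 4.41467, 0.744]. Sign changes = 0.
Yes, stable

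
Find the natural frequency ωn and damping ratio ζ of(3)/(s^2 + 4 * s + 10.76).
Underdamped: complex pole -2 + 2.6j. ωn = |pole| = 3.28, ζ = -Re(pole)/ωn = 0.6097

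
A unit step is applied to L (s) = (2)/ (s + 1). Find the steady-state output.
FVT: lim_{t→∞} y(t) = lim_{s→0} s*Y(s) where Y(s) = L(s)/s.
= lim_{s→0} L(s) = L(0) = num(0)/den(0) = 2/1 = 2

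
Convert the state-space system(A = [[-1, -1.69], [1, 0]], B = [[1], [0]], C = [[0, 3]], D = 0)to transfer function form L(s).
L(s) = C(sI - A)⁻¹B + D.
Characteristic polynomial det(sI - A) = s^2 + s + 1.69.
Numerator from C·adj(sI-A)·B + D·det(sI-A) = 3.
L(s) = (3)/(s^2 + s + 1.69)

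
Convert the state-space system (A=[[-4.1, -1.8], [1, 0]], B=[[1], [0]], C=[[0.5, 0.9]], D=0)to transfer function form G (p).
G(p) = C(pI - A)⁻¹B + D.
Characteristic polynomial det(pI - A) = p^2 + 4.1*p + 1.8.
Numerator from C·adj(pI-A)·B + D·det(pI-A) = 0.5*p + 0.9.
G(p) = (0.5*p + 0.9)/(p^2 + 4.1*p + 1.8)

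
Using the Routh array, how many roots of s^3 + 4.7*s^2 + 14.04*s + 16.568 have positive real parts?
Routh array:
s^3: [1, 14.04]; s^2: [4.7, 16.568]; s^1: [10.5149]; s^0: [16.568]
First column: [1, 4.7, 10.5149, 16.568]. Sign changes = RHP roots = 0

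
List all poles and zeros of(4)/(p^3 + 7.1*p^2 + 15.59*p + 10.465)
Set denominator = 0: p^3 + 7.1*p^2 + 15.59*p + 10.465 = (p + 1.3)(p + 2.3)(p + 3.5) = 0 → Poles: -1.3, -2.3, -3.5
Numerator is a nonzero constant (4) → Zeros: none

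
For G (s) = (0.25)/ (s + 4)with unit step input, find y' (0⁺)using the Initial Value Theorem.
IVT: y'(0⁺) = lim_{s→∞} s²·Y(s) = lim_{s→∞} s·G(s).
deg(num) = 0, deg(den) = 1, relative degree = 1, so s·G(s) → (leading num)/(leading den) = 0.25/1 = 0.25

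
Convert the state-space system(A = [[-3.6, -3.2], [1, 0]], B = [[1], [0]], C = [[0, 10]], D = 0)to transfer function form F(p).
F(p) = C(pI - A)⁻¹B + D.
Characteristic polynomial det(pI - A) = p^2 + 3.6*p + 3.2.
Numerator from C·adj(pI-A)·B + D·det(pI-A) = 10.
F(p) = (10)/(p^2 + 3.6*p + 3.2)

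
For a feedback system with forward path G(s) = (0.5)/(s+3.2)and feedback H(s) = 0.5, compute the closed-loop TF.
Closed-loop T = G/(1+GH).
Numerator: G_num * H_den = 0.5.
Denominator: G_den * H_den + G_num * H_num = (s + 3.2) + (0.25) = s + 3.45.
T(s) = (0.5)/(s + 3.45)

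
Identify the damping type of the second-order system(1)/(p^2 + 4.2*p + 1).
Standard form: ωn²/(p²+2ζωn·p+ωn²) gives ωn=1, ζ=2.1.
Overdamped (ζ = 2.1 > 1)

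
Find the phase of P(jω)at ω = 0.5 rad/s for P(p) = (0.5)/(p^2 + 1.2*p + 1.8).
Substitute p = j*0.5: P(j0.5) = 0.280543 - 0.108597j.
∠P(j0.5) = atan2(Im, Re) = atan2(-0.108597, 0.280543) = -21.16°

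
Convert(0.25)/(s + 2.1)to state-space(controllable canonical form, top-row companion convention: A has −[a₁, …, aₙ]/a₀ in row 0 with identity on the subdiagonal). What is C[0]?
Reachable canonical form: C = numerator coefficients (right-aligned, zero-padded to length n).
num = 0.25, C = [[0.25]].
C[0] = 0.25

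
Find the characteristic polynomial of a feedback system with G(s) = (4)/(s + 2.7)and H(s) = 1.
Characteristic poly = G_den * H_den + G_num * H_num = (s + 2.7) + (4) = s + 6.7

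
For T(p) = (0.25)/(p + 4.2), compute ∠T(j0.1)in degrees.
Substitute p = j*0.1: T(j0.1) = 0.0594901 - 0.00141643j.
∠T(j0.1) = atan2(Im, Re) = atan2(-0.00141643, 0.0594901) = -1.36°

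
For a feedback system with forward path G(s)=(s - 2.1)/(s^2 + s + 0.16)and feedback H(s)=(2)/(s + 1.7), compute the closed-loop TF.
Closed-loop T = G/(1+GH).
Numerator: G_num * H_den = s^2 - 0.4*s - 3.57.
Denominator: G_den * H_den + G_num * H_num = (s^3 + 2.7*s^2 + 1.86*s + 0.272) + (2*s - 4.2) = s^3 + 2.7*s^2 + 3.86*s - 3.928.
T(s) = (s^2 - 0.4*s - 3.57)/(s^3 + 2.7*s^2 + 3.86*s - 3.928)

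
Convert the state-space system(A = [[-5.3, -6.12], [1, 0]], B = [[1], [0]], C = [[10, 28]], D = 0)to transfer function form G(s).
G(s) = C(sI - A)⁻¹B + D.
Characteristic polynomial det(sI - A) = s^2 + 5.3*s + 6.12.
Numerator from C·adj(sI-A)·B + D·det(sI-A) = 10*s + 28.
G(s) = (10*s + 28)/(s^2 + 5.3*s + 6.12)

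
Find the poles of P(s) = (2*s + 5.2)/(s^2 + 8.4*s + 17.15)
Set denominator = 0: s^2 + 8.4*s + 17.15 = (s + 3.5)(s + 4.9) = 0 → Poles: -3.5, -4.9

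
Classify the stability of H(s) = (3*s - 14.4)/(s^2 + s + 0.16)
Denominator: s^2 + s + 0.16 = (s + 0.2)(s + 0.8). Poles: -0.2, -0.8. Stable (all poles in LHP)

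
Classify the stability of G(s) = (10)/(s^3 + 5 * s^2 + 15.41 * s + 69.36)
Denominator: s^3 + 5*s^2 + 15.41*s + 69.36 = (s + 4.8)(s^2 + 0.2*s + 14.45). Poles: -0.1 + 3.8j, -0.1 - 3.8j, -4.8. Stable (all poles in LHP)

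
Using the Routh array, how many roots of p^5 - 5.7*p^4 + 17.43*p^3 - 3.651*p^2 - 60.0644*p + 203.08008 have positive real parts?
Routh array:
p^5: [1, 17.43, -60.0644]; p^4: [-5.7, -3.651, 203.08008]; p^3: [16.7895, -24.4363]; p^2: [-11.9471, 203.08008]; p^1: [260.956]; p^0: [203.08008]
First column: [1, -5.7, 16.7895, -11.9471, 260.956, 203.08008]. Sign changes = RHP roots = 4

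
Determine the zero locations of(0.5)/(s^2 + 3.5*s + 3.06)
Numerator is a nonzero constant (0.5) → Zeros: none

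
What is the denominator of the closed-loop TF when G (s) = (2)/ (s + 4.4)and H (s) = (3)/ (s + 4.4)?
Characteristic poly = G_den * H_den + G_num * H_num = (s^2 + 8.8*s + 19.36) + (6) = s^2 + 8.8*s + 25.36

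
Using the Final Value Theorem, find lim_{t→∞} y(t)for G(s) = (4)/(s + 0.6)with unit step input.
FVT: lim_{t→∞} y(t) = lim_{s→0} s*Y(s) where Y(s) = G(s)/s.
= lim_{s→0} G(s) = G(0) = num(0)/den(0) = 4/0.6 = 6.667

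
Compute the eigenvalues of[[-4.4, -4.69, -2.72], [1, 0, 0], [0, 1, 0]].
Eigenvalues solve det(λI - A) = 0.
Characteristic polynomial: λ^3 + 4.4*λ^2 + 4.69*λ + 2.72 = 0.
Factor: (λ + 3.2)(λ^2 + 1.2*λ + 0.85) = 0.
Roots: -0.6 + 0.7j, -0.6 - 0.7j, -3.2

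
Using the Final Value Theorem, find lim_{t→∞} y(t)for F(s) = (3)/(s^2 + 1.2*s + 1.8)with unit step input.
FVT: lim_{t→∞} y(t) = lim_{s→0} s*Y(s) where Y(s) = F(s)/s.
= lim_{s→0} F(s) = F(0) = num(0)/den(0) = 3/1.8 = 1.667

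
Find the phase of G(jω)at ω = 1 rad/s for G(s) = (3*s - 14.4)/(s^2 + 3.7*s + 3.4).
Substitute s = j*1: G(j1) = -1.20617 + 3.10951j.
∠G(j1) = atan2(Im, Re) = atan2(3.10951, -1.20617) = 111.20°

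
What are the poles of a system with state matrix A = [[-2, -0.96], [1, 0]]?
Eigenvalues solve det(λI - A) = 0.
Characteristic polynomial: λ^2 + 2*λ + 0.96 = 0.
Factor: (λ + 1.2)(λ + 0.8) = 0.
Roots: -0.8, -1.2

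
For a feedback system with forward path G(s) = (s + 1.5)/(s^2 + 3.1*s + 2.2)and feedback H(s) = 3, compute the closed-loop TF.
Closed-loop T = G/(1+GH).
Numerator: G_num * H_den = s + 1.5.
Denominator: G_den * H_den + G_num * H_num = (s^2 + 3.1*s + 2.2) + (3*s + 4.5) = s^2 + 6.1*s + 6.7.
T(s) = (s + 1.5)/(s^2 + 6.1*s + 6.7)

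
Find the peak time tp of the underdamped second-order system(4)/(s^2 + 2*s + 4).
Standard form: ωn²/(s²+2ζωn·s+ωn²) → ωn = 2, ζ = 0.5.
ωd = ωn·√(1-ζ²) = 2·√(1-0.5²) = 1.732.
tp = π/ωd = π/1.732 = 1.814 s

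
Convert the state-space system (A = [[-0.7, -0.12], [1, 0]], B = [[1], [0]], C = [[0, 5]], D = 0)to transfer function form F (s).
F(s) = C(sI - A)⁻¹B + D.
Characteristic polynomial det(sI - A) = s^2 + 0.7*s + 0.12.
Numerator from C·adj(sI-A)·B + D·det(sI-A) = 5.
F(s) = (5)/(s^2 + 0.7*s + 0.12)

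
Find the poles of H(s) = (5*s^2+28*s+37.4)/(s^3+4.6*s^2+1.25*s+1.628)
Set denominator = 0: s^3 + 4.6*s^2 + 1.25*s + 1.628 = (s + 4.4)(s^2 + 0.2*s + 0.37) = 0 → Poles: -0.1 + 0.6j, -0.1 - 0.6j, -4.4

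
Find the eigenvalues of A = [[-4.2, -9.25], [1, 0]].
Eigenvalues solve det(λI - A) = 0.
Characteristic polynomial: λ^2 + 4.2*λ + 9.25 = 0.
Roots: -2.1 + 2.2j, -2.1 - 2.2j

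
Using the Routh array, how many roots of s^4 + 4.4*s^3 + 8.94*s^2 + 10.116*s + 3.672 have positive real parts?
Routh array:
s^4: [1, 8.94, 3.672]; s^3: [4.4, 10.116]; s^2: [6.64091, 3.672]; s^1: [7.68308]; s^0: [3.672]
First column: [1, 4.4, 6.64091, 7.68308, 3.672]. Sign changes = RHP roots = 0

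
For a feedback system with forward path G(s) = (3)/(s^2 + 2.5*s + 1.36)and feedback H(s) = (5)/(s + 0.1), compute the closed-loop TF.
Closed-loop T = G/(1+GH).
Numerator: G_num * H_den = 3*s + 0.3.
Denominator: G_den * H_den + G_num * H_num = (s^3 + 2.6*s^2 + 1.61*s + 0.136) + (15) = s^3 + 2.6*s^2 + 1.61*s + 15.136.
T(s) = (3*s + 0.3)/(s^3 + 2.6*s^2 + 1.61*s + 15.136)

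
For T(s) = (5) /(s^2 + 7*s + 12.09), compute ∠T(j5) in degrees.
Substitute s = j*5: T(j5) = -0.0463832 - 0.125748j.
∠T(j5) = atan2(Im, Re) = atan2(-0.125748, -0.0463832) = -110.25°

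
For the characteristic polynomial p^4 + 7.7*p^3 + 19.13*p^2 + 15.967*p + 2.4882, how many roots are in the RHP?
p^4 + 7.7*p^3 + 19.13*p^2 + 15.967*p + 2.4882 = (p + 1.3)(p + 0.2)(p + 2.9)(p + 3.3). Poles: -0.2, -1.3, -2.9, -3.3. RHP poles (Re>0): 0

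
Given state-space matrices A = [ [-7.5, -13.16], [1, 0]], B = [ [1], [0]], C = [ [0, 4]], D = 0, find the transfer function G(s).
G(s) = C(sI - A)⁻¹B + D.
Characteristic polynomial det(sI - A) = s^2 + 7.5*s + 13.16.
Numerator from C·adj(sI-A)·B + D·det(sI-A) = 4.
G(s) = (4)/(s^2 + 7.5*s + 13.16)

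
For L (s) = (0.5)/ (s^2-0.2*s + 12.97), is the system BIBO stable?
Denominator: s^2 - 0.2*s + 12.97. Poles: 0.1 + 3.6j, 0.1 - 3.6j. All Re(p)<0: No (unstable)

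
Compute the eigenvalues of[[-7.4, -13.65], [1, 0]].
Eigenvalues solve det(λI - A) = 0.
Characteristic polynomial: λ^2 + 7.4*λ + 13.65 = 0.
Factor: (λ + 3.5)(λ + 3.9) = 0.
Roots: -3.5, -3.9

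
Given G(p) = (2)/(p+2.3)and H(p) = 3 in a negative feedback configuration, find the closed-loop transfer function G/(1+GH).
Closed-loop T = G/(1+GH).
Numerator: G_num * H_den = 2.
Denominator: G_den * H_den + G_num * H_num = (p + 2.3) + (6) = p + 8.3.
T(p) = (2)/(p + 8.3)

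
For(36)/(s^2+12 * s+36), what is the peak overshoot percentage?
Standard form: ωn²/(s²+2ζωn·s+ωn²) → ωn = 6, ζ = 1.
ζ ≥ 1, so the response is non-oscillatory: peak overshoot = 0%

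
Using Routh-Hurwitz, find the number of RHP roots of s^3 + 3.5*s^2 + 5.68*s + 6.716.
Routh array:
s^3: [1, 5.68]; s^2: [3.5, 6.716]; s^1: [3.76114]; s^0: [6.716]
First column: [1, 3.5, 3.76114, 6.716]. Sign changes = RHP roots = 0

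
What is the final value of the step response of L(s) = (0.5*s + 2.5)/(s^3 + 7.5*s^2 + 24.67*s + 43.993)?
FVT: lim_{t→∞} y(t) = lim_{s→0} s*Y(s) where Y(s) = L(s)/s.
= lim_{s→0} L(s) = L(0) = num(0)/den(0) = 2.5/43.993 = 0.05683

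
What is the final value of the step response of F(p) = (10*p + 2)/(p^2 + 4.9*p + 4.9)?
FVT: lim_{t→∞} y(t) = lim_{p→0} p*Y(p) where Y(p) = F(p)/p.
= lim_{p→0} F(p) = F(0) = num(0)/den(0) = 2/4.9 = 0.4082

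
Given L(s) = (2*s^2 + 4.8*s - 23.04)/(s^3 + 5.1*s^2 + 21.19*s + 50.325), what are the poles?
Set denominator = 0: s^3 + 5.1*s^2 + 21.19*s + 50.325 = (s + 3.3)(s^2 + 1.8*s + 15.25) = 0 → Poles: -0.9 + 3.8j, -0.9 - 3.8j, -3.3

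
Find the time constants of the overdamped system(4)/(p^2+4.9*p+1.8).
Overdamped: real poles at -4.5, -0.4. τ = -1/pole → τ₁ = 0.2222, τ₂ = 2.5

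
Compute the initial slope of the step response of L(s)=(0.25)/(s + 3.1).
IVT: y'(0⁺) = lim_{s→∞} s²·Y(s) = lim_{s→∞} s·L(s).
deg(num) = 0, deg(den) = 1, relative degree = 1, so s·L(s) → (leading num)/(leading den) = 0.25/1 = 0.25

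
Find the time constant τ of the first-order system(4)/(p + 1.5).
First-order system: τ = -1/pole. Pole = -1.5. τ = -1/(-1.5) = 0.6667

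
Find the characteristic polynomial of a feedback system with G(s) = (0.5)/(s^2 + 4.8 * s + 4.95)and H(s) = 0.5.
Characteristic poly = G_den * H_den + G_num * H_num = (s^2 + 4.8*s + 4.95) + (0.25) = s^2 + 4.8*s + 5.2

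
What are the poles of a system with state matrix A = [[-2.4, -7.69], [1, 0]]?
Eigenvalues solve det(λI - A) = 0.
Characteristic polynomial: λ^2 + 2.4*λ + 7.69 = 0.
Roots: -1.2 + 2.5j, -1.2 - 2.5j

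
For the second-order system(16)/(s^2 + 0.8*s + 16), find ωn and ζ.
Standard form: ωn²/(s²+2ζωn·s+ωn²).
const=16=ωn² → ωn=4, s coeff=0.8=2ζωn → ζ=0.1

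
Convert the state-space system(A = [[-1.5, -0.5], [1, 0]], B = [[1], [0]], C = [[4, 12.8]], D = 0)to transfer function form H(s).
H(s) = C(sI - A)⁻¹B + D.
Characteristic polynomial det(sI - A) = s^2 + 1.5*s + 0.5.
Numerator from C·adj(sI-A)·B + D·det(sI-A) = 4*s + 12.8.
H(s) = (4*s + 12.8)/(s^2 + 1.5*s + 0.5)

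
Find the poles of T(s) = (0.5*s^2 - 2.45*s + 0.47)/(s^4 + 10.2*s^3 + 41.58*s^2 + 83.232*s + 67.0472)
Set denominator = 0: s^4 + 10.2*s^3 + 41.58*s^2 + 83.232*s + 67.0472 = (s + 2.2)(s + 3.8)(s^2 + 4.2*s + 8.02) = 0 → Poles: -2.1 + 1.9j, -2.1 - 1.9j, -2.2, -3.8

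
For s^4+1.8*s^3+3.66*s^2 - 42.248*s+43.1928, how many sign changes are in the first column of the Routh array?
Routh array:
s^4: [1, 3.66, 43.1928]; s^3: [1.8, -42.248]; s^2: [27.1311, 43.1928]; s^1: [-45.1136]; s^0: [43.1928]
First column: [1, 1.8, 27.1311, -45.1136, 43.1928]. Sign changes = 2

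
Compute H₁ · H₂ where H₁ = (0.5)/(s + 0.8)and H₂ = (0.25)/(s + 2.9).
Series: H = H₁ · H₂ = (n₁·n₂)/(d₁·d₂).
Num: n₁·n₂ = 0.125. Den: d₁·d₂ = s^2 + 3.7*s + 2.32.
H(s) = (0.125)/(s^2 + 3.7*s + 2.32)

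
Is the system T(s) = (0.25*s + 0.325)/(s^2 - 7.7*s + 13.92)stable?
Denominator: s^2 - 7.7*s + 13.92 = (s - 4.8)(s - 2.9). Poles: 2.9, 4.8. All Re(p)<0: No (unstable)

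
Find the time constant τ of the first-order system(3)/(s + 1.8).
First-order system: τ = -1/pole. Pole = -1.8. τ = -1/(-1.8) = 0.5556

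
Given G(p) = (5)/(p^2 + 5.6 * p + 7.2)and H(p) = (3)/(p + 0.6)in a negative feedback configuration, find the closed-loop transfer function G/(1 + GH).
Closed-loop T = G/(1+GH).
Numerator: G_num * H_den = 5*p + 3.
Denominator: G_den * H_den + G_num * H_num = (p^3 + 6.2*p^2 + 10.56*p + 4.32) + (15) = p^3 + 6.2*p^2 + 10.56*p + 19.32.
T(p) = (5*p + 3)/(p^3 + 6.2*p^2 + 10.56*p + 19.32)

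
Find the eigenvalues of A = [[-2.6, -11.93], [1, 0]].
Eigenvalues solve det(λI - A) = 0.
Characteristic polynomial: λ^2 + 2.6*λ + 11.93 = 0.
Roots: -1.3 + 3.2j, -1.3 - 3.2j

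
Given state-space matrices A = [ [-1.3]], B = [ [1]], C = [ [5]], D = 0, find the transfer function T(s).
T(s) = C(sI - A)⁻¹B + D.
Characteristic polynomial det(sI - A) = s + 1.3.
Numerator from C·adj(sI-A)·B + D·det(sI-A) = 5.
T(s) = (5)/(s + 1.3)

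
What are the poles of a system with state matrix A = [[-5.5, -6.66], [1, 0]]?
Eigenvalues solve det(λI - A) = 0.
Characteristic polynomial: λ^2 + 5.5*λ + 6.66 = 0.
Factor: (λ + 3.7)(λ + 1.8) = 0.
Roots: -1.8, -3.7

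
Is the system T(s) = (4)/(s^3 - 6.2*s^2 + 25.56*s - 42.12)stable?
Denominator: s^3 - 6.2*s^2 + 25.56*s - 42.12 = (s - 2.6)(s^2 - 3.6*s + 16.2). Poles: 1.8 + 3.6j, 1.8 - 3.6j, 2.6. All Re(p)<0: No (unstable)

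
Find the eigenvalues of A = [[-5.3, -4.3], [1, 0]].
Eigenvalues solve det(λI - A) = 0.
Characteristic polynomial: λ^2 + 5.3*λ + 4.3 = 0.
Factor: (λ + 4.3)(λ + 1) = 0.
Roots: -1, -4.3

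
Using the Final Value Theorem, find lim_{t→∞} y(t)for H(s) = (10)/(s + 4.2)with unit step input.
FVT: lim_{t→∞} y(t) = lim_{s→0} s*Y(s) where Y(s) = H(s)/s.
= lim_{s→0} H(s) = H(0) = num(0)/den(0) = 10/4.2 = 2.381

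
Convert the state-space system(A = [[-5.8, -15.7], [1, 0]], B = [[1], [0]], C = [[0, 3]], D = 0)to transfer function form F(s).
F(s) = C(sI - A)⁻¹B + D.
Characteristic polynomial det(sI - A) = s^2 + 5.8*s + 15.7.
Numerator from C·adj(sI-A)·B + D·det(sI-A) = 3.
F(s) = (3)/(s^2 + 5.8*s + 15.7)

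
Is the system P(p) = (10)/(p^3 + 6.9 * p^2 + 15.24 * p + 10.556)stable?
Denominator: p^3 + 6.9*p^2 + 15.24*p + 10.556 = (p + 1.4)(p + 2.6)(p + 2.9). Poles: -1.4, -2.6, -2.9. All Re(p)<0: Yes (stable)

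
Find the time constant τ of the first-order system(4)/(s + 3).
First-order system: τ = -1/pole. Pole = -3. τ = -1/(-3) = 0.3333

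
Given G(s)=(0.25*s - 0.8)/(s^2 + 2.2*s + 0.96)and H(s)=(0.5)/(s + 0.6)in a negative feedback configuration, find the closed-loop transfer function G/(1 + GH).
Closed-loop T = G/(1+GH).
Numerator: G_num * H_den = 0.25*s^2 - 0.65*s - 0.48.
Denominator: G_den * H_den + G_num * H_num = (s^3 + 2.8*s^2 + 2.28*s + 0.576) + (0.125*s - 0.4) = s^3 + 2.8*s^2 + 2.405*s + 0.176.
T(s) = (0.25*s^2 - 0.65*s - 0.48)/(s^3 + 2.8*s^2 + 2.405*s + 0.176)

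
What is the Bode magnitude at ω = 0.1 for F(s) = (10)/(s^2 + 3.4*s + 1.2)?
Substitute s = j*0.1: F(j0.1) = 7.76915 - 2.21976j.
|F(j0.1)| = sqrt(Re² + Im²) = 8.08.
20*log₁₀(8.08) = 18.15 dB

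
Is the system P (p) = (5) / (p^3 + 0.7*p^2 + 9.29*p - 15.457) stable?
Denominator: p^3 + 0.7*p^2 + 9.29*p - 15.457 = (p - 1.3)(p^2 + 2*p + 11.89). Poles: -1 + 3.3j, -1 - 3.3j, 1.3. All Re(p)<0: No (unstable)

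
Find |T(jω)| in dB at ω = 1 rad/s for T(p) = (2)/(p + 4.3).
Substitute p = j*1: T(j1) = 0.441252 - 0.102617j.
|T(j1)| = sqrt(Re² + Im²) = 0.453.
20*log₁₀(0.453) = -6.88 dB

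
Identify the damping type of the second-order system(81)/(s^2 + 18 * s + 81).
Standard form: ωn²/(s²+2ζωn·s+ωn²) gives ωn=9, ζ=1.
Critically damped (ζ = 1)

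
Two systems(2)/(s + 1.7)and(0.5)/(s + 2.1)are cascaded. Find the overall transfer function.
Series: H = H₁ · H₂ = (n₁·n₂)/(d₁·d₂).
Num: n₁·n₂ = 1. Den: d₁·d₂ = s^2 + 3.8*s + 3.57.
H(s) = (1)/(s^2 + 3.8*s + 3.57)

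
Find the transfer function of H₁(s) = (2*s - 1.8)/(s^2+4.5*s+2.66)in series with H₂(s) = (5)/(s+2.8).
Series: H = H₁ · H₂ = (n₁·n₂)/(d₁·d₂).
Num: n₁·n₂ = 10*s - 9. Den: d₁·d₂ = s^3 + 7.3*s^2 + 15.26*s + 7.448.
H(s) = (10*s - 9)/(s^3 + 7.3*s^2 + 15.26*s + 7.448)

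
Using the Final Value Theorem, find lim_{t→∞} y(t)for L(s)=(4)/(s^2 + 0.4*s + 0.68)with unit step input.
FVT: lim_{t→∞} y(t) = lim_{s→0} s*Y(s) where Y(s) = L(s)/s.
= lim_{s→0} L(s) = L(0) = num(0)/den(0) = 4/0.68 = 5.882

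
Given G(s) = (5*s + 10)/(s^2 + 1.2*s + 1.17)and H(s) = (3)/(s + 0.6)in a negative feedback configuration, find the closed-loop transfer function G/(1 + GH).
Closed-loop T = G/(1+GH).
Numerator: G_num * H_den = 5*s^2 + 13*s + 6.
Denominator: G_den * H_den + G_num * H_num = (s^3 + 1.8*s^2 + 1.89*s + 0.702) + (15*s + 30) = s^3 + 1.8*s^2 + 16.89*s + 30.702.
T(s) = (5*s^2 + 13*s + 6)/(s^3 + 1.8*s^2 + 16.89*s + 30.702)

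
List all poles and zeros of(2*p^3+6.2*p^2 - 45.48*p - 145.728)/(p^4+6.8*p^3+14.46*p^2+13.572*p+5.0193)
Set denominator = 0: p^4 + 6.8*p^3 + 14.46*p^2 + 13.572*p + 5.0193 = (p + 1.1)(p + 3.9)(p^2 + 1.8*p + 1.17) = 0 → Poles: -0.9 + 0.6j, -0.9 - 0.6j, -1.1, -3.9
Set numerator = 0: 2*p^3 + 6.2*p^2 - 45.48*p - 145.728 = 2*(p + 3.3)(p - 4.8)(p + 4.6) = 0 → Zeros: -3.3, -4.6, 4.8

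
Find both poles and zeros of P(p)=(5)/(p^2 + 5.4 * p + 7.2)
Set denominator = 0: p^2 + 5.4*p + 7.2 = (p + 2.4)(p + 3) = 0 → Poles: -2.4, -3
Numerator is a nonzero constant (5) → Zeros: none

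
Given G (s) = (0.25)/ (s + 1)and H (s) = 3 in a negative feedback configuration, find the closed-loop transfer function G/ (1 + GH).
Closed-loop T = G/(1+GH).
Numerator: G_num * H_den = 0.25.
Denominator: G_den * H_den + G_num * H_num = (s + 1) + (0.75) = s + 1.75.
T(s) = (0.25)/(s + 1.75)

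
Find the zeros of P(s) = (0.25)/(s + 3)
Numerator is a nonzero constant (0.25) → Zeros: none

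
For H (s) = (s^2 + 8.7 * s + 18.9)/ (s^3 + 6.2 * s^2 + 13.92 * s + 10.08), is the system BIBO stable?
Denominator: s^3 + 6.2*s^2 + 13.92*s + 10.08 = (s + 1.4)(s^2 + 4.8*s + 7.2). Poles: -1.4, -2.4 + 1.2j, -2.4 - 1.2j. All Re(p)<0: Yes (stable)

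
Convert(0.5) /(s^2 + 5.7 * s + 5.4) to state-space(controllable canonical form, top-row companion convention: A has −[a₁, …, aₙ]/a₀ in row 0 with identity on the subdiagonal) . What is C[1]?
Reachable canonical form: C = numerator coefficients (right-aligned, zero-padded to length n).
num = 0.5, C = [[0, 0.5]].
C[1] = 0.5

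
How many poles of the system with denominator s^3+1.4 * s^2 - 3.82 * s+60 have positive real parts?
s^3 + 1.4*s^2 - 3.82*s + 60 = (s + 4.8)(s^2 - 3.4*s + 12.5). Poles: -4.8, 1.7 + 3.1j, 1.7 - 3.1j. RHP poles (Re>0): 2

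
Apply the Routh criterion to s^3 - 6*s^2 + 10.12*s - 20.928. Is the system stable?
Routh array:
s^3: [1, 10.12]; s^2: [-6, -20.928]; s^1: [6.632]; s^0: [-20.928]
First column: [1, -6, 6.632, -20.928]. Sign changes = 3.
No, unstable (3 RHP root(s))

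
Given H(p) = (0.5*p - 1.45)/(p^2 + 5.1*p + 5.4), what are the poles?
Set denominator = 0: p^2 + 5.1*p + 5.4 = (p + 1.5)(p + 3.6) = 0 → Poles: -1.5, -3.6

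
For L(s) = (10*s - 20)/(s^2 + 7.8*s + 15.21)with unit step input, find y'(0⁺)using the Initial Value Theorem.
IVT: y'(0⁺) = lim_{s→∞} s²·Y(s) = lim_{s→∞} s·L(s).
deg(num) = 1, deg(den) = 2, relative degree = 1, so s·L(s) → (leading num)/(leading den) = 10/1 = 10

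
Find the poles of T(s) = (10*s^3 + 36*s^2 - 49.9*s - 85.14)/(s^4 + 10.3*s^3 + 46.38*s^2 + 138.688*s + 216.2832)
Set denominator = 0: s^4 + 10.3*s^3 + 46.38*s^2 + 138.688*s + 216.2832 = (s + 4.1)(s + 4.2)(s^2 + 2*s + 12.56) = 0 → Poles: -1 + 3.4j, -1 - 3.4j, -4.1, -4.2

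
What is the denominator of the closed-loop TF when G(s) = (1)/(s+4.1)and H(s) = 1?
Characteristic poly = G_den * H_den + G_num * H_num = (s + 4.1) + (1) = s + 5.1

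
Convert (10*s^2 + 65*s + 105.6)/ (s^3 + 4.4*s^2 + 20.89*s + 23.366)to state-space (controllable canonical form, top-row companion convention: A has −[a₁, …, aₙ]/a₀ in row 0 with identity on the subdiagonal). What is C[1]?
Reachable canonical form: C = numerator coefficients (right-aligned, zero-padded to length n).
num = 10*s^2 + 65*s + 105.6, C = [[10, 65, 105.6]].
C[1] = 65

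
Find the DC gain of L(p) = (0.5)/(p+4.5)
DC gain = L(0) = num(0)/den(0) = 0.5/4.5 = 0.1111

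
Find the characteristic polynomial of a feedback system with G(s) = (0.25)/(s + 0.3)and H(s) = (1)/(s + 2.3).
Characteristic poly = G_den * H_den + G_num * H_num = (s^2 + 2.6*s + 0.69) + (0.25) = s^2 + 2.6*s + 0.94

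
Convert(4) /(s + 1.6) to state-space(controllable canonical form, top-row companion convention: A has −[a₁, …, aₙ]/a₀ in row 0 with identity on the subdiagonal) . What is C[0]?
Reachable canonical form: C = numerator coefficients (right-aligned, zero-padded to length n).
num = 4, C = [[4]].
C[0] = 4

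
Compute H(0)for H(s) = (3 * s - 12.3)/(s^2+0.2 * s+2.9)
DC gain = H(0) = num(0)/den(0) = -12.3/2.9 = -4.241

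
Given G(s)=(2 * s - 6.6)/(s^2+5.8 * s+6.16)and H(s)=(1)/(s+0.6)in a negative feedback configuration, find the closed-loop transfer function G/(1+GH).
Closed-loop T = G/(1+GH).
Numerator: G_num * H_den = 2*s^2 - 5.4*s - 3.96.
Denominator: G_den * H_den + G_num * H_num = (s^3 + 6.4*s^2 + 9.64*s + 3.696) + (2*s - 6.6) = s^3 + 6.4*s^2 + 11.64*s - 2.904.
T(s) = (2*s^2 - 5.4*s - 3.96)/(s^3 + 6.4*s^2 + 11.64*s - 2.904)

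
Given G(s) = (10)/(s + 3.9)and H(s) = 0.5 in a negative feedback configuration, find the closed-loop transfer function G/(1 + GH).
Closed-loop T = G/(1+GH).
Numerator: G_num * H_den = 10.
Denominator: G_den * H_den + G_num * H_num = (s + 3.9) + (5) = s + 8.9.
T(s) = (10)/(s + 8.9)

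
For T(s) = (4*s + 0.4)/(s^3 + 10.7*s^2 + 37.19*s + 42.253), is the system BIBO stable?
Denominator: s^3 + 10.7*s^2 + 37.19*s + 42.253 = (s + 2.9)(s + 3.1)(s + 4.7). Poles: -2.9, -3.1, -4.7. All Re(p)<0: Yes (stable)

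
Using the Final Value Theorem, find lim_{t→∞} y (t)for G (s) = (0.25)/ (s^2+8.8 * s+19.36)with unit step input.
FVT: lim_{t→∞} y(t) = lim_{s→0} s*Y(s) where Y(s) = G(s)/s.
= lim_{s→0} G(s) = G(0) = num(0)/den(0) = 0.25/19.36 = 0.01291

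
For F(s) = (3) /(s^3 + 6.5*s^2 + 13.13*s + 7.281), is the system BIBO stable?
Denominator: s^3 + 6.5*s^2 + 13.13*s + 7.281 = (s + 0.9)(s^2 + 5.6*s + 8.09). Poles: -0.9, -2.8 + 0.5j, -2.8 - 0.5j. All Re(p)<0: Yes (stable)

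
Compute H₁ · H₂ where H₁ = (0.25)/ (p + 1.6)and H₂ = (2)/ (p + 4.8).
Series: H = H₁ · H₂ = (n₁·n₂)/(d₁·d₂).
Num: n₁·n₂ = 0.5. Den: d₁·d₂ = p^2 + 6.4*p + 7.68.
H(p) = (0.5)/(p^2 + 6.4*p + 7.68)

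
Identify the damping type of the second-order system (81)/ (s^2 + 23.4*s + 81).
Standard form: ωn²/(s²+2ζωn·s+ωn²) gives ωn=9, ζ=1.3.
Overdamped (ζ = 1.3 > 1)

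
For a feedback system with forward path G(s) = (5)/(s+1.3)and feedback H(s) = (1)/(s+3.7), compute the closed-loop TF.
Closed-loop T = G/(1+GH).
Numerator: G_num * H_den = 5*s + 18.5.
Denominator: G_den * H_den + G_num * H_num = (s^2 + 5*s + 4.81) + (5) = s^2 + 5*s + 9.81.
T(s) = (5*s + 18.5)/(s^2 + 5*s + 9.81)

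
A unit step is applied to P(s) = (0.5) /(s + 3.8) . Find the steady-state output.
FVT: lim_{t→∞} y(t) = lim_{s→0} s*Y(s) where Y(s) = P(s)/s.
= lim_{s→0} P(s) = P(0) = num(0)/den(0) = 0.5/3.8 = 0.1316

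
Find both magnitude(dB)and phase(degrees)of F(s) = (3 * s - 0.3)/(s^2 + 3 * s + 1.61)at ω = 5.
Substitute s = j*5: F(j5) = 0.300504 - 0.448586j.
|F| = 20*log₁₀(sqrt(Re²+Im²)) = -5.35 dB.
∠F = atan2(Im, Re) = -56.18°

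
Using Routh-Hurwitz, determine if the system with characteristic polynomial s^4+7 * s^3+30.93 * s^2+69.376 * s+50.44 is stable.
Routh array:
s^4: [1, 30.93, 50.44]; s^3: [7, 69.376]; s^2: [21.0191, 50.44]; s^1: [52.578]; s^0: [50.44]
First column: [1, 7, 21.0191, 52.578, 50.44]. Sign changes = 0.
Yes, stable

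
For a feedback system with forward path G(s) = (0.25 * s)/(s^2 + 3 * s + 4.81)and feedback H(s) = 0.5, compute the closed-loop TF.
Closed-loop T = G/(1+GH).
Numerator: G_num * H_den = 0.25*s.
Denominator: G_den * H_den + G_num * H_num = (s^2 + 3*s + 4.81) + (0.125*s) = s^2 + 3.125*s + 4.81.
T(s) = (0.25*s)/(s^2 + 3.125*s + 4.81)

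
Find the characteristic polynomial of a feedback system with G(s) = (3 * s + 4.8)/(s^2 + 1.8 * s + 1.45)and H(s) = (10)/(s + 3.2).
Characteristic poly = G_den * H_den + G_num * H_num = (s^3 + 5*s^2 + 7.21*s + 4.64) + (30*s + 48) = s^3 + 5*s^2 + 37.21*s + 52.64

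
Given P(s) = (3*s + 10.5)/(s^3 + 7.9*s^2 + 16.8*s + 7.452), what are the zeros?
Set numerator = 0: 3*s + 10.5 = 0 → Zeros: -3.5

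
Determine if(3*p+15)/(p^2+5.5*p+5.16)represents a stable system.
Denominator: p^2 + 5.5*p + 5.16 = (p + 1.2)(p + 4.3). Poles: -1.2, -4.3. All Re(p)<0: Yes (stable)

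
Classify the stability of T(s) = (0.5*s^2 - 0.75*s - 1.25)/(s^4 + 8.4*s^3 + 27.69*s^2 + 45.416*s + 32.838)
Denominator: s^4 + 8.4*s^3 + 27.69*s^2 + 45.416*s + 32.838 = (s + 2.6)(s + 3)(s^2 + 2.8*s + 4.21). Poles: -1.4 + 1.5j, -1.4 - 1.5j, -2.6, -3. Stable (all poles in LHP)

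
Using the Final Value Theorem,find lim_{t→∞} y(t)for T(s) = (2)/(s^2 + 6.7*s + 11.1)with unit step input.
FVT: lim_{t→∞} y(t) = lim_{s→0} s*Y(s) where Y(s) = T(s)/s.
= lim_{s→0} T(s) = T(0) = num(0)/den(0) = 2/11.1 = 0.1802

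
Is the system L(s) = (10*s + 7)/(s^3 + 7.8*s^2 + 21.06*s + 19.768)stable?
Denominator: s^3 + 7.8*s^2 + 21.06*s + 19.768 = (s + 2.8)(s^2 + 5*s + 7.06). Poles: -2.5 + 0.9j, -2.5 - 0.9j, -2.8. All Re(p)<0: Yes (stable)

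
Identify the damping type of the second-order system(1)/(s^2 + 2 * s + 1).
Standard form: ωn²/(s²+2ζωn·s+ωn²) gives ωn=1, ζ=1.
Critically damped (ζ = 1)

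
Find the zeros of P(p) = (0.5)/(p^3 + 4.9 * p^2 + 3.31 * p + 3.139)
Numerator is a nonzero constant (0.5) → Zeros: none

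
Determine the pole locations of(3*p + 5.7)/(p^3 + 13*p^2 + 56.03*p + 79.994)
Set denominator = 0: p^3 + 13*p^2 + 56.03*p + 79.994 = (p + 4.7)(p + 3.7)(p + 4.6) = 0 → Poles: -3.7, -4.6, -4.7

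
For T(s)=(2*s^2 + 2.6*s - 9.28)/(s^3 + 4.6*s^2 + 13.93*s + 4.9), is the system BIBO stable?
Denominator: s^3 + 4.6*s^2 + 13.93*s + 4.9 = (s + 0.4)(s^2 + 4.2*s + 12.25). Poles: -0.4, -2.1 + 2.8j, -2.1 - 2.8j. All Re(p)<0: Yes (stable)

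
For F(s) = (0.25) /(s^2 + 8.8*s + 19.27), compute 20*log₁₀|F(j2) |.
Substitute s = j*2: F(j2) = 0.00703126 - 0.00810413j.
|F(j2)| = sqrt(Re² + Im²) = 0.01073.
20*log₁₀(0.01073) = -39.39 dB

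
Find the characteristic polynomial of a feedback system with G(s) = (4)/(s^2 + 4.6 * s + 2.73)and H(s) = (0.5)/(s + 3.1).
Characteristic poly = G_den * H_den + G_num * H_num = (s^3 + 7.7*s^2 + 16.99*s + 8.463) + (2) = s^3 + 7.7*s^2 + 16.99*s + 10.463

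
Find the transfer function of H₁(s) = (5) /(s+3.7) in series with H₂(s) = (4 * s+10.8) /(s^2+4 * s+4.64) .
Series: H = H₁ · H₂ = (n₁·n₂)/(d₁·d₂).
Num: n₁·n₂ = 20*s + 54. Den: d₁·d₂ = s^3 + 7.7*s^2 + 19.44*s + 17.168.
H(s) = (20*s + 54)/(s^3 + 7.7*s^2 + 19.44*s + 17.168)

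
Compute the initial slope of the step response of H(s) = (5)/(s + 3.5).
IVT: y'(0⁺) = lim_{s→∞} s²·Y(s) = lim_{s→∞} s·H(s).
deg(num) = 0, deg(den) = 1, relative degree = 1, so s·H(s) → (leading num)/(leading den) = 5/1 = 5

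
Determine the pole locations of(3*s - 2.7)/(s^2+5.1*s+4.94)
Set denominator = 0: s^2 + 5.1*s + 4.94 = (s + 1.3)(s + 3.8) = 0 → Poles: -1.3, -3.8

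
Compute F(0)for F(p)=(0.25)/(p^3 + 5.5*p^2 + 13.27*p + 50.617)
DC gain = F(0) = num(0)/den(0) = 0.25/50.617 = 0.004939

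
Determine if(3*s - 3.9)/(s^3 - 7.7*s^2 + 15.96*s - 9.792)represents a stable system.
Denominator: s^3 - 7.7*s^2 + 15.96*s - 9.792 = (s - 1.2)(s - 1.7)(s - 4.8). Poles: 1.2, 1.7, 4.8. All Re(p)<0: No (unstable)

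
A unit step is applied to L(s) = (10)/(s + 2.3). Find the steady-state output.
FVT: lim_{t→∞} y(t) = lim_{s→0} s*Y(s) where Y(s) = L(s)/s.
= lim_{s→0} L(s) = L(0) = num(0)/den(0) = 10/2.3 = 4.348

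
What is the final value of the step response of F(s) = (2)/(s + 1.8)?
FVT: lim_{t→∞} y(t) = lim_{s→0} s*Y(s) where Y(s) = F(s)/s.
= lim_{s→0} F(s) = F(0) = num(0)/den(0) = 2/1.8 = 1.111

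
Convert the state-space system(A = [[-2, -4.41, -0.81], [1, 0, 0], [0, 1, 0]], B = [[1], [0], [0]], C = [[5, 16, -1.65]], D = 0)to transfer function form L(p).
L(p) = C(pI - A)⁻¹B + D.
Characteristic polynomial det(pI - A) = p^3 + 2*p^2 + 4.41*p + 0.81.
Numerator from C·adj(pI-A)·B + D·det(pI-A) = 5*p^2 + 16*p - 1.65.
L(p) = (5*p^2 + 16*p - 1.65)/(p^3 + 2*p^2 + 4.41*p + 0.81)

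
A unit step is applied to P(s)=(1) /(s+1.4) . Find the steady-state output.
FVT: lim_{t→∞} y(t) = lim_{s→0} s*Y(s) where Y(s) = P(s)/s.
= lim_{s→0} P(s) = P(0) = num(0)/den(0) = 1/1.4 = 0.7143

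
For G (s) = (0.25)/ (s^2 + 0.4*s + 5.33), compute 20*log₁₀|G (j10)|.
Substitute s = j*10: G(j10) = -0.00263605 - 0.000111378j.
|G(j10)| = sqrt(Re² + Im²) = 0.002638.
20*log₁₀(0.002638) = -51.57 dB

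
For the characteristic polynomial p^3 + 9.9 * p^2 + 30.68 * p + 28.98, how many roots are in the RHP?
p^3 + 9.9*p^2 + 30.68*p + 28.98 = (p + 4.6)(p + 1.8)(p + 3.5). Poles: -1.8, -3.5, -4.6. RHP poles (Re>0): 0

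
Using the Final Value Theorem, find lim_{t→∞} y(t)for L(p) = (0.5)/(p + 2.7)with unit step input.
FVT: lim_{t→∞} y(t) = lim_{p→0} p*Y(p) where Y(p) = L(p)/p.
= lim_{p→0} L(p) = L(0) = num(0)/den(0) = 0.5/2.7 = 0.1852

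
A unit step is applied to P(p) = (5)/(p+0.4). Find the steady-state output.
FVT: lim_{t→∞} y(t) = lim_{p→0} p*Y(p) where Y(p) = P(p)/p.
= lim_{p→0} P(p) = P(0) = num(0)/den(0) = 5/0.4 = 12.5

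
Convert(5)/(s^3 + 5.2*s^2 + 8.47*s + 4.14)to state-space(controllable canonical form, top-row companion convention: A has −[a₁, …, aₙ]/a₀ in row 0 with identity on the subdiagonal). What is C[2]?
Reachable canonical form: C = numerator coefficients (right-aligned, zero-padded to length n).
num = 5, C = [[0, 0, 5]].
C[2] = 5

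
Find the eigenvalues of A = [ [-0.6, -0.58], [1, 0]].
Eigenvalues solve det(λI - A) = 0.
Characteristic polynomial: λ^2 + 0.6*λ + 0.58 = 0.
Roots: -0.3 + 0.7j, -0.3 - 0.7j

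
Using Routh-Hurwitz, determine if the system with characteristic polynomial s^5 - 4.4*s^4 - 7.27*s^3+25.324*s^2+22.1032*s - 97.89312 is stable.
Routh array:
s^5: [1, -7.27, 22.1032]; s^4: [-4.4, 25.324, -97.89312]; s^3: [-1.51455, -0.145236]; s^2: [25.7459, -97.89312]; s^1: [-5.90395]; s^0: [-97.89312]
First column: [1, -4.4, -1.51455, 25.7459, -5.90395, -97.89312]. Sign changes = 3.
No, unstable (3 RHP root(s))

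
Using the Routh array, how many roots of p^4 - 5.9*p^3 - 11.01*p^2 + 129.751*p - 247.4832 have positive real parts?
Routh array:
p^4: [1, -11.01, -247.4832]; p^3: [-5.9, 129.751]; p^2: [10.9817, -247.4832]; p^1: [-3.21125]; p^0: [-247.4832]
First column: [1, -5.9, 10.9817, -3.21125, -247.4832]. Sign changes = RHP roots = 3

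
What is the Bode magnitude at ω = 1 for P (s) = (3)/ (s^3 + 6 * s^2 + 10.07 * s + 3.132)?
Substitute s = j*1: P(j1) = -0.095082 - 0.300695j.
|P(j1)| = sqrt(Re² + Im²) = 0.3154.
20*log₁₀(0.3154) = -10.02 dB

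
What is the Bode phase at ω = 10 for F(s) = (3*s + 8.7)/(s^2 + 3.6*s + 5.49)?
Substitute s = j*10: F(j10) = 0.0252014 - 0.307827j.
∠F(j10) = atan2(Im, Re) = atan2(-0.307827, 0.0252014) = -85.32°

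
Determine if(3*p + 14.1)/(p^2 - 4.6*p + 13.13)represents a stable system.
Denominator: p^2 - 4.6*p + 13.13. Poles: 2.3 + 2.8j, 2.3 - 2.8j. All Re(p)<0: No (unstable)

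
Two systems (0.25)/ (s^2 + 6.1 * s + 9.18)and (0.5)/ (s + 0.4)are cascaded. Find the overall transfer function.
Series: H = H₁ · H₂ = (n₁·n₂)/(d₁·d₂).
Num: n₁·n₂ = 0.125. Den: d₁·d₂ = s^3 + 6.5*s^2 + 11.62*s + 3.672.
H(s) = (0.125)/(s^3 + 6.5*s^2 + 11.62*s + 3.672)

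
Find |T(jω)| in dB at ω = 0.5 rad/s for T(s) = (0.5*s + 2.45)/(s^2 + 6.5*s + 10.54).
Substitute s = j*0.5: T(j0.5) = 0.223476 - 0.0462873j.
|T(j0.5)| = sqrt(Re² + Im²) = 0.2282.
20*log₁₀(0.2282) = -12.83 dB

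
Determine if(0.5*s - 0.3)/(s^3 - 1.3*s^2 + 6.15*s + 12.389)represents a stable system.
Denominator: s^3 - 1.3*s^2 + 6.15*s + 12.389 = (s + 1.3)(s^2 - 2.6*s + 9.53). Poles: -1.3, 1.3 + 2.8j, 1.3 - 2.8j. All Re(p)<0: No (unstable)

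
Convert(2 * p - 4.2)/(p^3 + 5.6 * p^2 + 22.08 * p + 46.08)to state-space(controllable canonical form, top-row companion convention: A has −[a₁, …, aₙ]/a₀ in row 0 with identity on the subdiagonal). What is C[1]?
Reachable canonical form: C = numerator coefficients (right-aligned, zero-padded to length n).
num = 2*p - 4.2, C = [[0, 2, -4.2]].
C[1] = 2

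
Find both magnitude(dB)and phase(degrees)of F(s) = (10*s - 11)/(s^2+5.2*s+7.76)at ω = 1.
Substitute s = j*1: F(j1) = -0.307406 + 1.71576j.
|F| = 20*log₁₀(sqrt(Re²+Im²)) = 4.83 dB.
∠F = atan2(Im, Re) = 100.16°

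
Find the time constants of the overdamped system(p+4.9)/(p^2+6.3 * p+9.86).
Overdamped: real poles at -2.9, -3.4. τ = -1/pole → τ₁ = 0.3448, τ₂ = 0.2941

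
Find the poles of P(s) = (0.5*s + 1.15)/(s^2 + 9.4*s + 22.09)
Set denominator = 0: s^2 + 9.4*s + 22.09 = (s + 4.7)(s + 4.7) = 0 → Poles: -4.7, -4.7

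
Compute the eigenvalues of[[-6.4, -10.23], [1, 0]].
Eigenvalues solve det(λI - A) = 0.
Characteristic polynomial: λ^2 + 6.4*λ + 10.23 = 0.
Factor: (λ + 3.3)(λ + 3.1) = 0.
Roots: -3.1, -3.3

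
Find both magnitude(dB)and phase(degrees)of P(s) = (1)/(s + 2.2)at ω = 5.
Substitute s = j*5: P(j5) = 0.0737265 - 0.16756j.
|P| = 20*log₁₀(sqrt(Re²+Im²)) = -14.75 dB.
∠P = atan2(Im, Re) = -66.25°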